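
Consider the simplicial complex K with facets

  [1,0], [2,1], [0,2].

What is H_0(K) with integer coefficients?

Fix the vertex order 0 < 1 < 2 and write every simplex with vertices in increasing order. Then dim K = 1 and the simplices of K are:

  0-simplices (3): [0], [1], [2]
  1-simplices (3): [0,1], [0,2], [1,2]

so the chain groups are C_0 ≅ Z^3, C_1 ≅ Z^3.

∂_1: C_1 → C_0 sends each edge [p,q] (with p < q) to q − p. For instance
  ∂[0,2] = [2] − [0].
This gives a 3×3 integer matrix of rank 2; reducing to Smith normal form yields diagonal entries (1,1).

Reading off H_k = ker ∂_k / im ∂_{k+1}:

  H_0: rank C_0 − rank ∂_1 = 3 − 2 = 1, and the invariant factors of ∂_1 are all 1, so H_0 = Z.

H_0 ≅ Z.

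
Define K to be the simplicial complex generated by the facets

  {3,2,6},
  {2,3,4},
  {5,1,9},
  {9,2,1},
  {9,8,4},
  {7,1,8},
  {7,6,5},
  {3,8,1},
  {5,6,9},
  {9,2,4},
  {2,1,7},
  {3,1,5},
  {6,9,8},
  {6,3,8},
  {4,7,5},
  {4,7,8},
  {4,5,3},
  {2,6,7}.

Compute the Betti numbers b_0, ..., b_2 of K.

Fix the vertex order 1 < 2 < 3 < 4 < 5 < 6 < 7 < 8 < 9 and write every simplex with vertices in increasing order. Then dim K = 2 and the simplices of K are:

  0-simplices (9): [1], [2], [3], [4], [5], [6], [7], [8], [9]
  1-simplices (27): (27 of them)
  2-simplices (18): [1,2,7], [1,2,9], [1,3,5], [1,3,8], [1,5,9], [1,7,8], [2,3,4], [2,3,6], [2,4,9], [2,6,7], [3,4,5], [3,6,8], [4,5,7], [4,7,8], [4,8,9], [5,6,7], [5,6,9], [6,8,9]

Hence C_0 ≅ Z^9, C_1 ≅ Z^27, C_2 ≅ Z^18.

The boundary map ∂_1: C_1 → C_0 is given by ∂[p,q] = [q] − [p]. For instance
  ∂[6,9] = [9] − [6].
This gives a 9×27 integer matrix of rank 8; reducing to Smith normal form yields diagonal entries (1,1,1,1,1,1,1,1).

Boundary ∂_2: C_2 → C_1 maps a triangle to the signed sum of its edges. For instance
  ∂[4,8,9] = [8,9] − [4,9] + [4,8],
  ∂[2,3,6] = [3,6] − [2,6] + [2,3].
As a 27×18 matrix over Z this has rank 17, with invariant factors (1,1,1,1,1,1,1,1,1,1,1,1,1,1,1,1,1).

Computing H_k = (kernel of ∂_k) / (image of ∂_{k+1}):

  H_0: rank C_0 − rank ∂_1 = 9 − 8 = 1, and the invariant factors of ∂_1 are all 1, so H_0 ≅ Z.
  H_1: rank ker ∂_1 − rank ∂_2 = (27 − 8) − 17 = 2, and the invariant factors of ∂_2 are all 1, so H_1 ≅ Z^2.
  H_2: rank ker ∂_2 − rank ∂_3 = (18 − 17) − 0 = 1, and there is no ∂_3, so H_2 ≅ Z.

Hence the Betti numbers are b_0 = 1, b_1 = 2, b_2 = 1.

b_0 = 1, b_1 = 2, b_2 = 1.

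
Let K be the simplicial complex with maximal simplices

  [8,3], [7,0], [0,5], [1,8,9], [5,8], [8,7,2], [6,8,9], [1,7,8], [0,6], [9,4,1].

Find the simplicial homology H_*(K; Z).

Fix the vertex order 0 < 1 < 2 < 3 < 4 < 5 < 6 < 7 < 8 < 9 and write every simplex with vertices in increasing order. Then dim K = 2 and the simplices of K are:

  0-simplices (10): [0], [1], [2], [3], [4], [5], [6], [7], [8], [9]
  1-simplices (16): [0,5], [0,6], [0,7], [1,4], [1,7], [1,8], [1,9], [2,7], [2,8], [3,8], [4,9], [5,8], [6,8], [6,9], [7,8], [8,9]
  2-simplices (5): [1,4,9], [1,7,8], [1,8,9], [2,7,8], [6,8,9]

Hence C_0 ≅ Z^10, C_1 ≅ Z^16, C_2 ≅ Z^5.

The boundary map ∂_1: C_1 → C_0 is given by ∂[p,q] = [q] − [p].
The resulting 10×16 matrix has rank 9, and its Smith normal form has invariant factors (1,1,1,1,1,1,1,1,1).

Boundary ∂_2: C_2 → C_1 sends each 2-simplex [p,q,r] to [q,r] − [p,r] + [p,q]. For instance
  ∂[2,7,8] = [7,8] − [2,8] + [2,7],
  ∂[1,7,8] = [7,8] − [1,8] + [1,7].
The 16×5 boundary matrix has rank 5 and Smith normal form diag(1,1,1,1,1).

Reading off H_k = ker ∂_k / im ∂_{k+1}:

  H_0: rank C_0 − rank ∂_1 = 10 − 9 = 1, and the invariant factors of ∂_1 are all 1, so H_0 ≅ Z.
  H_1: rank ker ∂_1 − rank ∂_2 = (16 − 9) − 5 = 2, and the invariant factors of ∂_2 are all 1, so H_1 ≅ Z^2.
  H_2: rank ker ∂_2 − rank ∂_3 = (5 − 5) − 0 = 0, and there is no ∂_3, so H_2 ≅ 0.

H_0 ≅ Z,  H_1 ≅ Z^2,  H_2 = 0.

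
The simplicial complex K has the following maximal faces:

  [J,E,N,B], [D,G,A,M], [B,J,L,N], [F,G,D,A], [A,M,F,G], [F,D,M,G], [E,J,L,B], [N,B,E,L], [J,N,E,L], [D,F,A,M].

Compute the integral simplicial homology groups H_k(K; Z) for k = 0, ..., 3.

Order the vertices as A < B < D < E < F < G < J < L < M < N. Listing each simplex with vertices in this order, K has dimension 3 with simplices:

  0-simplices (10): A, B, D, E, F, G, J, L, M, N
  1-simplices (20): AD, AF, AG, AM, BE, BJ, BL, BN, DF, DG, DM, EJ, EL, EN, FG, FM, GM, JL, JN, LN
  2-simplices (20): ADF, ADG, ADM, AFG, AFM, AGM, BEJ, BEL, BEN, BJL, BJN, BLN, DFG, DFM, DGM, EJL, EJN, ELN, FGM, JLN
  3-simplices (10): ADFG, ADFM, ADGM, AFGM, BEJL, BEJN, BELN, BJLN, DFGM, EJLN

giving chain groups C_0 ≅ Z^10, C_1 ≅ Z^20, C_2 ≅ Z^20, C_3 ≅ Z^10.

∂_1: C_1 → C_0 maps an edge to its endpoints' difference, ∂[p,q] = q − p. For instance
  ∂JL = L − J.
The resulting 10×20 matrix has rank 8, and its Smith normal form has invariant factors (1,1,1,1,1,1,1,1).

Boundary ∂_2: C_2 → C_1 sends each 2-simplex [p,q,r] to [q,r] − [p,r] + [p,q]. For instance
  ∂FGM = GM − FM + FG,
  ∂BEN = EN − BN + BE.
The resulting 20×20 matrix has rank 12, and its Smith normal form has invariant factors (1,1,1,1,1,1,1,1,1,1,1,1).

The boundary map ∂_3: C_3 → C_2 sends each 3-simplex σ to the alternating sum Σ_i (−1)^i (σ with its i-th vertex removed). For instance
  ∂EJLN = JLN − ELN + EJN − EJL,
  ∂BJLN = JLN − BLN + BJN − BJL.
This gives a 20×10 integer matrix of rank 8; reducing to Smith normal form yields diagonal entries (1,1,1,1,1,1,1,1).

Computing H_k = (kernel of ∂_k) / (image of ∂_{k+1}):

  H_0: rank C_0 − rank ∂_1 = 10 − 8 = 2, and the invariant factors of ∂_1 are all 1, so H_0 = Z^2.
  H_1: rank ker ∂_1 − rank ∂_2 = (20 − 8) − 12 = 0, and the invariant factors of ∂_2 are all 1, so H_1 = 0.
  H_2: rank ker ∂_2 − rank ∂_3 = (20 − 12) − 8 = 0, and the invariant factors of ∂_3 are all 1, so H_2 = 0.
  H_3: rank ker ∂_3 − rank ∂_4 = (10 − 8) − 0 = 2, and there is no ∂_4, so H_3 = Z^2.

H_0 ≅ Z^2,  H_1 = 0,  H_2 = 0,  H_3 ≅ Z^2.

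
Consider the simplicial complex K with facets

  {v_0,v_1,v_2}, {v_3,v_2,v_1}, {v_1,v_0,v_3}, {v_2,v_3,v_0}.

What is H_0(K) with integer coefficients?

Order the vertices as v_0 < v_1 < v_2 < v_3. Listing each simplex with vertices in this order, K has dimension 2 with simplices:

  0-simplices (4): [v_0], [v_1], [v_2], [v_3]
  1-simplices (6): [v_0,v_1], [v_0,v_2], [v_0,v_3], [v_1,v_2], [v_1,v_3], [v_2,v_3]
  2-simplices (4): [v_0,v_1,v_2], [v_0,v_1,v_3], [v_0,v_2,v_3], [v_1,v_2,v_3]

so the chain groups are C_0 ≅ Z^4, C_1 ≅ Z^6, C_2 ≅ Z^4.

Boundary ∂_1: C_1 → C_0 sends each edge [p,q] (with p < q) to q − p. For instance
  ∂[v_0,v_3] = [v_3] − [v_0].
This gives a 4×6 integer matrix of rank 3; reducing to Smith normal form yields diagonal entries (1,1,1).

Boundary ∂_2: C_2 → C_1 sends each 2-simplex [p,q,r] to [q,r] − [p,r] + [p,q]. For instance
  ∂[v_0,v_2,v_3] = [v_2,v_3] − [v_0,v_3] + [v_0,v_2],
  ∂[v_0,v_1,v_3] = [v_1,v_3] − [v_0,v_3] + [v_0,v_1].
The 6×4 boundary matrix has rank 3 and Smith normal form diag(1,1,1).

Computing H_k = (kernel of ∂_k) / (image of ∂_{k+1}):

  H_0: rank C_0 − rank ∂_1 = 4 − 3 = 1, and the invariant factors of ∂_1 are all 1, so H_0 ≅ Z.

(K is a triangulation of the 2-sphere S^2.)

H_0 = Z.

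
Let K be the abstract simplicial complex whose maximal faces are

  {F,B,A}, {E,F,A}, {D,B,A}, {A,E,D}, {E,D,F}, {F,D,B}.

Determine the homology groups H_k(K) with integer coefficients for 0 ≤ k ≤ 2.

H_0 ≅ Z,  H_1 = 0,  H_2 ≅ Z.

Fix the vertex order A < B < D < E < F and write every simplex with vertices in increasing order. Then dim K = 2 and the simplices of K are:

  0-simplices (5): A, B, D, E, F
  1-simplices (9): AB, AD, AE, AF, BD, BF, DE, DF, EF
  2-simplices (6): ABD, ABF, ADE, AEF, BDF, DEF

giving chain groups C_0 ≅ Z^5, C_1 ≅ Z^9, C_2 ≅ Z^6.

Boundary ∂_1: C_1 → C_0 maps an edge to its endpoints' difference, ∂[p,q] = q − p. For instance
  ∂AF = F − A.
The resulting 5×9 matrix has rank 4, and its Smith normal form has invariant factors (1,1,1,1).

The boundary map ∂_2: C_2 → C_1 acts by ∂[p,q,r] = [q,r] − [p,r] + [p,q]. For instance
  ∂DEF = EF − DF + DE,
  ∂ADE = DE − AE + AD.
The resulting 9×6 matrix has rank 5, and its Smith normal form has invariant factors (1,1,1,1,1).

Reading off H_k = ker ∂_k / im ∂_{k+1}:

  H_0: rank C_0 − rank ∂_1 = 5 − 4 = 1, and the invariant factors of ∂_1 are all 1, so H_0 ≅ Z.
  H_1: rank ker ∂_1 − rank ∂_2 = (9 − 4) − 5 = 0, and the invariant factors of ∂_2 are all 1, so H_1 ≅ 0.
  H_2: rank ker ∂_2 − rank ∂_3 = (6 − 5) − 0 = 1, and there is no ∂_3, so H_2 ≅ Z.

As a check, the Euler characteristic is 5 − 9 + 6 = 2, which agrees with 1 − 0 + 1 = 2.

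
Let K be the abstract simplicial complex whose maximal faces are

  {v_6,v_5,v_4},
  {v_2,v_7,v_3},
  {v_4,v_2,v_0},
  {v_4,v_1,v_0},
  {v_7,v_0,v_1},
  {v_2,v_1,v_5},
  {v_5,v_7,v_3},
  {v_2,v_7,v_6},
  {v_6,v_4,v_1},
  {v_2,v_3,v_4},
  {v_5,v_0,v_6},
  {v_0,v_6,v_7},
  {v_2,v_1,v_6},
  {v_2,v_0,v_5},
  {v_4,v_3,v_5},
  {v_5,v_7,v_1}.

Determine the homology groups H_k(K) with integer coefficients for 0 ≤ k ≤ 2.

Order the vertices as v_0 < v_1 < v_2 < v_3 < v_4 < v_5 < v_6 < v_7. Listing each simplex with vertices in this order, K has dimension 2 with simplices:

  0-simplices (8): [v_0], [v_1], [v_2], [v_3], [v_4], [v_5], [v_6], [v_7]
  1-simplices (24): (24 of them)
  2-simplices (16): (16 of them)

giving chain groups C_0 ≅ Z^8, C_1 ≅ Z^24, C_2 ≅ Z^16.

∂_1: C_1 → C_0 is given by ∂[p,q] = [q] − [p]. For instance
  ∂[v_3,v_4] = [v_4] − [v_3].
The 8×24 boundary matrix has rank 7 and Smith normal form diag(1,1,1,1,1,1,1).

The boundary map ∂_2: C_2 → C_1 sends each 2-simplex [p,q,r] to [q,r] − [p,r] + [p,q]. For instance
  ∂[v_3,v_5,v_7] = [v_5,v_7] − [v_3,v_7] + [v_3,v_5],
  ∂[v_2,v_3,v_7] = [v_3,v_7] − [v_2,v_7] + [v_2,v_3].
The 24×16 boundary matrix has rank 15 and Smith normal form diag(1,1,1,1,1,1,1,1,1,1,1,1,1,1,1).

Reading off H_k = ker ∂_k / im ∂_{k+1}:

  H_0: rank C_0 − rank ∂_1 = 8 − 7 = 1, and the invariant factors of ∂_1 are all 1, so H_0 = Z.
  H_1: rank ker ∂_1 − rank ∂_2 = (24 − 7) − 15 = 2, and the invariant factors of ∂_2 are all 1, so H_1 = Z^2.
  H_2: rank ker ∂_2 − rank ∂_3 = (16 − 15) − 0 = 1, and there is no ∂_3, so H_2 = Z.

H_0 ≅ Z,  H_1 ≅ Z^2,  H_2 ≅ Z.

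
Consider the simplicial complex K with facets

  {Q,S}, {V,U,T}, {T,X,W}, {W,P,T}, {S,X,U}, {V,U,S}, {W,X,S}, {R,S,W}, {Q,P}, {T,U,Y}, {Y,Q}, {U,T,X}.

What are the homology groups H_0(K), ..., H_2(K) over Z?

Take the total order P < Q < R < S < T < U < V < W < X < Y on the vertex set. Then K (dimension 2) consists of the simplices:

  0-simplices (10): P, Q, R, S, T, U, V, W, X, Y
  1-simplices (20): PQ, PT, PW, QS, QY, RS, RW, SU, SV, SW, SX, TU, TV, TW, TX, TY, UV, UX, UY, WX
  2-simplices (9): PTW, RSW, SUV, SUX, SWX, TUV, TUX, TUY, TWX

so the chain groups are C_0 ≅ Z^10, C_1 ≅ Z^20, C_2 ≅ Z^9.

∂_1: C_1 → C_0 is given by ∂[p,q] = [q] − [p].
The 10×20 boundary matrix has rank 9 and Smith normal form diag(1,1,1,1,1,1,1,1,1).

∂_2: C_2 → C_1 acts by ∂[p,q,r] = [q,r] − [p,r] + [p,q]. For instance
  ∂TUV = UV − TV + TU,
  ∂TWX = WX − TX + TW.
The 20×9 boundary matrix has rank 9 and Smith normal form diag(1,1,1,1,1,1,1,1,1).

Computing H_k = (kernel of ∂_k) / (image of ∂_{k+1}):

  H_0: rank C_0 − rank ∂_1 = 10 − 9 = 1, and the invariant factors of ∂_1 are all 1, so H_0 ≅ Z.
  H_1: rank ker ∂_1 − rank ∂_2 = (20 − 9) − 9 = 2, and the invariant factors of ∂_2 are all 1, so H_1 ≅ Z^2.
  H_2: rank ker ∂_2 − rank ∂_3 = (9 − 9) − 0 = 0, and there is no ∂_3, so H_2 ≅ 0.

H_0 ≅ Z,  H_1 ≅ Z^2,  H_2 = 0.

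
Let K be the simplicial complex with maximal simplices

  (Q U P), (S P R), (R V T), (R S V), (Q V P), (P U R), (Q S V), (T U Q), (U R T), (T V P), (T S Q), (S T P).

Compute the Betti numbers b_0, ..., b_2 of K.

b_0 = 1, b_1 = 0, b_2 = 0.

Fix the vertex order P < Q < R < S < T < U < V and write every simplex with vertices in increasing order. Then dim K = 2 and the simplices of K are:

  0-simplices (7): P, Q, R, S, T, U, V
  1-simplices (18): PQ, PR, PS, PT, PU, PV, QS, QT, QU, QV, RS, RT, RU, RV, ST, SV, TU, TV
  2-simplices (12): PQU, PQV, PRS, PRU, PST, PTV, QST, QSV, QTU, RSV, RTU, RTV

Hence C_0 ≅ Z^7, C_1 ≅ Z^18, C_2 ≅ Z^12.

The boundary map ∂_1: C_1 → C_0 maps an edge to its endpoints' difference, ∂[p,q] = q − p.
As a 7×18 matrix over Z this has rank 6, with invariant factors (1,1,1,1,1,1).

Boundary ∂_2: C_2 → C_1 maps a triangle to the signed sum of its edges. For instance
  ∂PTV = TV − PV + PT,
  ∂QSV = SV − QV + QS.
The resulting 18×12 matrix has rank 12, and its Smith normal form has invariant factors (1,1,1,1,1,1,1,1,1,1,1,2).

Reading off H_k = ker ∂_k / im ∂_{k+1}:

  H_0: rank C_0 − rank ∂_1 = 7 − 6 = 1, and the invariant factors of ∂_1 are all 1, so H_0 = Z.
  H_1: rank ker ∂_1 − rank ∂_2 = (18 − 6) − 12 = 0, and ∂_2 has invariant factor 2 > 1, so H_1 = Z/2.
  H_2: rank ker ∂_2 − rank ∂_3 = (12 − 12) − 0 = 0, and there is no ∂_3, so H_2 = 0.

As a check, the Euler characteristic is 7 − 18 + 12 = 1, which agrees with 1 − 0 + 0 = 1.
(K is a triangulation of the real projective plane RP^2.)

Hence the Betti numbers are b_0 = 1, b_1 = 0, b_2 = 0.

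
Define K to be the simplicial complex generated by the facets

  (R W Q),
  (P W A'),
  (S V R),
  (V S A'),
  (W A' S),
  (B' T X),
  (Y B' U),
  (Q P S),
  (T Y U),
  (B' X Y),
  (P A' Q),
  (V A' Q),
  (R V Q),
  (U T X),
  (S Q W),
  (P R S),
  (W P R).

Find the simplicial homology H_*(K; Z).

We work with the vertex ordering P < Q < R < S < T < U < V < W < X < Y < A' < B'. The simplices of K, each written with vertices in increasing order, are:

  0-simplices (12): [P], [Q], [R], [S], [T], [U], [V], [W], [X], [Y], [A'], [B']
  1-simplices (28): (28 of them)
  2-simplices (17): [P,Q,S], [P,Q,A'], [P,R,S], [P,R,W], [P,W,A'], [Q,R,V], [Q,R,W], [Q,S,W], [Q,V,A'], [R,S,V], [S,V,A'], [S,W,A'], [T,U,X], [T,U,Y], [T,X,B'], [U,Y,B'], [X,Y,B']

so the chain groups are C_0 ≅ Z^12, C_1 ≅ Z^28, C_2 ≅ Z^17.

The boundary map ∂_1: C_1 → C_0 is given by ∂[p,q] = [q] − [p]. For instance
  ∂[P,R] = [R] − [P].
The 12×28 boundary matrix has rank 10 and Smith normal form diag(1,1,1,1,1,1,1,1,1,1).

∂_2: C_2 → C_1 maps a triangle to the signed sum of its edges. For instance
  ∂[U,Y,B'] = [Y,B'] − [U,B'] + [U,Y],
  ∂[X,Y,B'] = [Y,B'] − [X,B'] + [X,Y].
As a 28×17 matrix over Z this has rank 17, with invariant factors (1,1,1,1,1,1,1,1,1,1,1,1,1,1,1,1,2).

Computing H_k = (kernel of ∂_k) / (image of ∂_{k+1}):

  H_0: rank C_0 − rank ∂_1 = 12 − 10 = 2, and the invariant factors of ∂_1 are all 1, so H_0 ≅ Z^2.
  H_1: rank ker ∂_1 − rank ∂_2 = (28 − 10) − 17 = 1, and ∂_2 has invariant factor 2 > 1, so H_1 ≅ Z ⊕ Z/2.
  H_2: rank ker ∂_2 − rank ∂_3 = (17 − 17) − 0 = 0, and there is no ∂_3, so H_2 ≅ 0.

As a check, the Euler characteristic is 12 − 28 + 17 = 1, which agrees with 2 − 1 + 0 = 1.
(K is a triangulation of the disjoint union of the real projective plane RP^2 and the Möbius band.)

H_0 ≅ Z^2,  H_1 ≅ Z ⊕ Z/2,  H_2 = 0.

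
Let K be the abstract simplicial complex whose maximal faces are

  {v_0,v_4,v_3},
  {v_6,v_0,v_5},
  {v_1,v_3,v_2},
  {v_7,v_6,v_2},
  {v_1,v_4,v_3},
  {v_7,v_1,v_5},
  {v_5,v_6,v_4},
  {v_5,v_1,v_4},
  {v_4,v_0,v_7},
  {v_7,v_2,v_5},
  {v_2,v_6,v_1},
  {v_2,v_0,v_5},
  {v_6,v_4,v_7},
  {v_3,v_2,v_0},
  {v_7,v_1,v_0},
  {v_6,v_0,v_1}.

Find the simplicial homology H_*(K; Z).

H_0 = Z,  H_1 = Z^2,  H_2 = Z.

Take the total order v_0 < v_1 < v_2 < v_3 < v_4 < v_5 < v_6 < v_7 on the vertex set. Then K (dimension 2) consists of the simplices:

  0-simplices (8): [v_0], [v_1], [v_2], [v_3], [v_4], [v_5], [v_6], [v_7]
  1-simplices (24): (24 of them)
  2-simplices (16): (16 of them)

giving chain groups C_0 ≅ Z^8, C_1 ≅ Z^24, C_2 ≅ Z^16.

The boundary map ∂_1: C_1 → C_0 maps an edge to its endpoints' difference, ∂[p,q] = q − p.
This gives a 8×24 integer matrix of rank 7; reducing to Smith normal form yields diagonal entries (1,1,1,1,1,1,1).

∂_2: C_2 → C_1 sends each 2-simplex [p,q,r] to [q,r] − [p,r] + [p,q]. For instance
  ∂[v_0,v_1,v_7] = [v_1,v_7] − [v_0,v_7] + [v_0,v_1],
  ∂[v_2,v_6,v_7] = [v_6,v_7] − [v_2,v_7] + [v_2,v_6].
As a 24×16 matrix over Z this has rank 15, with invariant factors (1,1,1,1,1,1,1,1,1,1,1,1,1,1,1).

Now H_k = ker ∂_k / im ∂_{k+1}, so:

  H_0: rank C_0 − rank ∂_1 = 8 − 7 = 1, and the invariant factors of ∂_1 are all 1, so H_0 ≅ Z.
  H_1: rank ker ∂_1 − rank ∂_2 = (24 − 7) − 15 = 2, and the invariant factors of ∂_2 are all 1, so H_1 ≅ Z^2.
  H_2: rank ker ∂_2 − rank ∂_3 = (16 − 15) − 0 = 1, and there is no ∂_3, so H_2 ≅ Z.

(K is a triangulation of the torus T^2.)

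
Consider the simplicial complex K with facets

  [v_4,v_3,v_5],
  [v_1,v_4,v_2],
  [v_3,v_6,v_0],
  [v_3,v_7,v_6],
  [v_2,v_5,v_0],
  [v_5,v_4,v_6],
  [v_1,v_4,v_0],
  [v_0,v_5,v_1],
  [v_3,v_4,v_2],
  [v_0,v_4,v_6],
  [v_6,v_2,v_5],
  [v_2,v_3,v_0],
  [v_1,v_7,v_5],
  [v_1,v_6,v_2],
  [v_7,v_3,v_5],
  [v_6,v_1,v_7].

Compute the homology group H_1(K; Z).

H_1 ≅ Z^2.

We work with the vertex ordering v_0 < v_1 < v_2 < v_3 < v_4 < v_5 < v_6 < v_7. The simplices of K, each written with vertices in increasing order, are:

  0-simplices (8): [v_0], [v_1], [v_2], [v_3], [v_4], [v_5], [v_6], [v_7]
  1-simplices (24): (24 of them)
  2-simplices (16): (16 of them)

so the chain groups are C_0 ≅ Z^8, C_1 ≅ Z^24, C_2 ≅ Z^16.

The boundary map ∂_1: C_1 → C_0 maps an edge to its endpoints' difference, ∂[p,q] = q − p. For instance
  ∂[v_3,v_7] = [v_7] − [v_3].
The 8×24 boundary matrix has rank 7 and Smith normal form diag(1,1,1,1,1,1,1).

The boundary map ∂_2: C_2 → C_1 sends each 2-simplex [p,q,r] to [q,r] − [p,r] + [p,q]. For instance
  ∂[v_1,v_2,v_4] = [v_2,v_4] − [v_1,v_4] + [v_1,v_2],
  ∂[v_1,v_2,v_6] = [v_2,v_6] − [v_1,v_6] + [v_1,v_2].
The 24×16 boundary matrix has rank 15 and Smith normal form diag(1,1,1,1,1,1,1,1,1,1,1,1,1,1,1).

Computing H_k = (kernel of ∂_k) / (image of ∂_{k+1}):

  H_1: rank ker ∂_1 − rank ∂_2 = (24 − 7) − 15 = 2, and the invariant factors of ∂_2 are all 1, so H_1 = Z^2.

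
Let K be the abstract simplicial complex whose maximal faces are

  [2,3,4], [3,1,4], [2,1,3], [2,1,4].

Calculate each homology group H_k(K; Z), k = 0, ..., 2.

H_0 = Z,  H_1 = 0,  H_2 = Z.

Order the vertices as 1 < 2 < 3 < 4. Listing each simplex with vertices in this order, K has dimension 2 with simplices:

  0-simplices (4): [1], [2], [3], [4]
  1-simplices (6): [1,2], [1,3], [1,4], [2,3], [2,4], [3,4]
  2-simplices (4): [1,2,3], [1,2,4], [1,3,4], [2,3,4]

so the chain groups are C_0 ≅ Z^4, C_1 ≅ Z^6, C_2 ≅ Z^4.

The boundary map ∂_1: C_1 → C_0 sends each edge [p,q] (with p < q) to q − p.
The resulting 4×6 matrix has rank 3, and its Smith normal form has invariant factors (1,1,1).

∂_2: C_2 → C_1 acts by ∂[p,q,r] = [q,r] − [p,r] + [p,q]. For instance
  ∂[2,3,4] = [3,4] − [2,4] + [2,3],
  ∂[1,2,3] = [2,3] − [1,3] + [1,2].
This gives a 6×4 integer matrix of rank 3; reducing to Smith normal form yields diagonal entries (1,1,1).

From H_k ≅ ker(∂_k) / im(∂_{k+1}) we obtain:

  H_0: rank C_0 − rank ∂_1 = 4 − 3 = 1, and the invariant factors of ∂_1 are all 1, so H_0 ≅ Z.
  H_1: rank ker ∂_1 − rank ∂_2 = (6 − 3) − 3 = 0, and the invariant factors of ∂_2 are all 1, so H_1 ≅ 0.
  H_2: rank ker ∂_2 − rank ∂_3 = (4 − 3) − 0 = 1, and there is no ∂_3, so H_2 ≅ Z.

As a check, the Euler characteristic is 4 − 6 + 4 = 2, which agrees with 1 − 0 + 1 = 2.
(K is a triangulation of the 2-sphere S^2.)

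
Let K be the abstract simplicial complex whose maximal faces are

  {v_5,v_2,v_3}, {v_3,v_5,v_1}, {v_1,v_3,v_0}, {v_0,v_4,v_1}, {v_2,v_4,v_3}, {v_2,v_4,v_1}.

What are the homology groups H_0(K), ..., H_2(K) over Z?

H_0 ≅ Z,  H_1 ≅ Z,  H_2 = 0.

K has 6 vertices, 12 edges, 6 triangles.
rank ∂_0 = 0, rank ∂_1 = 5 ⇒ b_0 = 6 − 0 − 5 = 1; all invariant factors of ∂_1 are 1 so no torsion. So H_0 ≅ Z.
rank ∂_1 = 5, rank ∂_2 = 6 ⇒ b_1 = 12 − 5 − 6 = 1; all invariant factors of ∂_2 are 1 so no torsion. So H_1 ≅ Z.
rank ∂_2 = 6, rank ∂_3 = 0 ⇒ b_2 = 6 − 6 − 0 = 0. So H_2 ≅ 0.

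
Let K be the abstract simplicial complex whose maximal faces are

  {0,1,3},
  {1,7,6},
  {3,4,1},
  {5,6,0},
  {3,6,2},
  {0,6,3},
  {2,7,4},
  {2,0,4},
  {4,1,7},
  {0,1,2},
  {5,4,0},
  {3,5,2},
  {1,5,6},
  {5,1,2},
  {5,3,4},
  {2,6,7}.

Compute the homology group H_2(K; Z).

Take the total order 0 < 1 < 2 < 3 < 4 < 5 < 6 < 7 on the vertex set. Then K (dimension 2) consists of the simplices:

  0-simplices (8): [0], [1], [2], [3], [4], [5], [6], [7]
  1-simplices (24): (24 of them)
  2-simplices (16): [0,1,2], [0,1,3], [0,2,4], [0,3,6], [0,4,5], [0,5,6], [1,2,5], [1,3,4], [1,4,7], [1,5,6], [1,6,7], [2,3,5], [2,3,6], [2,4,7], [2,6,7], [3,4,5]

Hence C_0 ≅ Z^8, C_1 ≅ Z^24, C_2 ≅ Z^16.

Boundary ∂_1: C_1 → C_0 is given by ∂[p,q] = [q] − [p].
This gives a 8×24 integer matrix of rank 7; reducing to Smith normal form yields diagonal entries (1,1,1,1,1,1,1).

Boundary ∂_2: C_2 → C_1 sends each 2-simplex [p,q,r] to [q,r] − [p,r] + [p,q]. For instance
  ∂[0,1,2] = [1,2] − [0,2] + [0,1],
  ∂[1,3,4] = [3,4] − [1,4] + [1,3].
As a 24×16 matrix over Z this has rank 15, with invariant factors (1,1,1,1,1,1,1,1,1,1,1,1,1,1,1).

From H_k ≅ ker(∂_k) / im(∂_{k+1}) we obtain:

  H_2: rank ker ∂_2 − rank ∂_3 = (16 − 15) − 0 = 1, and there is no ∂_3, so H_2 ≅ Z.

H_2 = Z.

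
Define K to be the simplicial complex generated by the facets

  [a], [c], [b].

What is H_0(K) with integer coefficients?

Order the vertices as a < b < c. Listing each simplex with vertices in this order, K has dimension 0 with simplices:

  0-simplices (3): a, b, c

so the chain groups are C_0 ≅ Z^3.

Now H_k = ker ∂_k / im ∂_{k+1}, so:

  H_0: rank C_0 − rank ∂_1 = 3 − 0 = 3, and there is no ∂_1, so H_0 ≅ Z^3.

H_0 ≅ Z^3.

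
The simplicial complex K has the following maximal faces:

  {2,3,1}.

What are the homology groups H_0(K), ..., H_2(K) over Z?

Order the vertices as 1 < 2 < 3. Listing each simplex with vertices in this order, K has dimension 2 with simplices:

  0-simplices (3): [1], [2], [3]
  1-simplices (3): [1,2], [1,3], [2,3]
  2-simplices (1): [1,2,3]

Hence C_0 ≅ Z^3, C_1 ≅ Z^3, C_2 ≅ Z^1.

Boundary ∂_1: C_1 → C_0 sends each edge [p,q] (with p < q) to q − p.
The resulting 3×3 matrix has rank 2, and its Smith normal form has invariant factors (1,1).

∂_2: C_2 → C_1 sends each 2-simplex [p,q,r] to [q,r] − [p,r] + [p,q]. For instance
  ∂[1,2,3] = [2,3] − [1,3] + [1,2].
The 3×1 boundary matrix has rank 1 and Smith normal form diag(1).

Computing H_k = (kernel of ∂_k) / (image of ∂_{k+1}):

  H_0: rank C_0 − rank ∂_1 = 3 − 2 = 1, and the invariant factors of ∂_1 are all 1, so H_0 = Z.
  H_1: rank ker ∂_1 − rank ∂_2 = (3 − 2) − 1 = 0, and the invariant factors of ∂_2 are all 1, so H_1 = 0.
  H_2: rank ker ∂_2 − rank ∂_3 = (1 − 1) − 0 = 0, and there is no ∂_3, so H_2 = 0.

As a check, the Euler characteristic is 3 − 3 + 1 = 1, which agrees with 1 − 0 + 0 = 1.
(K is a triangulation of the 2-simplex.)

H_0 ≅ Z,  H_1 = 0,  H_2 = 0.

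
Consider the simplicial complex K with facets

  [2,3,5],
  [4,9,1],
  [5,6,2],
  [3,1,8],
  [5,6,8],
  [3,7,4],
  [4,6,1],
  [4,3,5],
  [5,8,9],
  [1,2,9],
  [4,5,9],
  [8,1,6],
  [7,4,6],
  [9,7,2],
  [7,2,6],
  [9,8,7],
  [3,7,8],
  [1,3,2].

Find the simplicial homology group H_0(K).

K has 9 vertices, 27 edges, 18 triangles.
rank ∂_0 = 0, rank ∂_1 = 8 ⇒ b_0 = 9 − 0 − 8 = 1; all invariant factors of ∂_1 are 1 so no torsion. So H_0 ≅ Z.

H_0 ≅ Z.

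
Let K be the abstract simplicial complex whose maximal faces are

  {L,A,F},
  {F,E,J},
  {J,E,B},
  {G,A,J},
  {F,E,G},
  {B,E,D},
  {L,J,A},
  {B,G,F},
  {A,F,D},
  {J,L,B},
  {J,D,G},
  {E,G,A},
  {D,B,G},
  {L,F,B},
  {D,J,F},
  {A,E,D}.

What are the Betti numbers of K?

b_0 = 1, b_1 = 2, b_2 = 1.

Fix the vertex order A < B < D < E < F < G < J < L and write every simplex with vertices in increasing order. Then dim K = 2 and the simplices of K are:

  0-simplices (8): A, B, D, E, F, G, J, L
  1-simplices (24): AD, AE, AF, AG, AJ, AL, BD, BE, BF, BG, BJ, BL, DE, DF, DG, DJ, EF, EG, EJ, FG, FJ, FL, GJ, JL
  2-simplices (16): ADE, ADF, AEG, AFL, AGJ, AJL, BDE, BDG, BEJ, BFG, BFL, BJL, DFJ, DGJ, EFG, EFJ

Hence C_0 ≅ Z^8, C_1 ≅ Z^24, C_2 ≅ Z^16.

∂_1: C_1 → C_0 maps an edge to its endpoints' difference, ∂[p,q] = q − p.
As a 8×24 matrix over Z this has rank 7, with invariant factors (1,1,1,1,1,1,1).

∂_2: C_2 → C_1 acts by ∂[p,q,r] = [q,r] − [p,r] + [p,q]. For instance
  ∂DGJ = GJ − DJ + DG,
  ∂EFG = FG − EG + EF.
The resulting 24×16 matrix has rank 15, and its Smith normal form has invariant factors (1,1,1,1,1,1,1,1,1,1,1,1,1,1,1).

Computing H_k = (kernel of ∂_k) / (image of ∂_{k+1}):

  H_0: rank C_0 − rank ∂_1 = 8 − 7 = 1, and the invariant factors of ∂_1 are all 1, so H_0 = Z.
  H_1: rank ker ∂_1 − rank ∂_2 = (24 − 7) − 15 = 2, and the invariant factors of ∂_2 are all 1, so H_1 = Z^2.
  H_2: rank ker ∂_2 − rank ∂_3 = (16 − 15) − 0 = 1, and there is no ∂_3, so H_2 = Z.

(K is a triangulation of the torus T^2.)

Hence the Betti numbers are b_0 = 1, b_1 = 2, b_2 = 1.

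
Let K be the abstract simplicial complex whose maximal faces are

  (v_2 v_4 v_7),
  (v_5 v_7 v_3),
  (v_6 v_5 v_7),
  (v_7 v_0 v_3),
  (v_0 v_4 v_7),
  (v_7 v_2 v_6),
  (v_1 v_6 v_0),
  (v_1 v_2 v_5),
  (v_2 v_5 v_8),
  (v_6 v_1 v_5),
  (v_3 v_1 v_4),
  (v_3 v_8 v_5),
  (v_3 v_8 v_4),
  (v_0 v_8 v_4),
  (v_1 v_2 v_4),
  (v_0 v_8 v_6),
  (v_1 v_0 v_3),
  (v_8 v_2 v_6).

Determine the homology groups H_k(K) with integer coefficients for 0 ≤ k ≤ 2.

H_0 = Z,  H_1 = Z × Z/2,  H_2 = 0.

Take the total order v_0 < v_1 < v_2 < v_3 < v_4 < v_5 < v_6 < v_7 < v_8 on the vertex set. Then K (dimension 2) consists of the simplices:

  0-simplices (9): [v_0], [v_1], [v_2], [v_3], [v_4], [v_5], [v_6], [v_7], [v_8]
  1-simplices (27): (27 of them)
  2-simplices (18): (18 of them)

Hence C_0 ≅ Z^9, C_1 ≅ Z^27, C_2 ≅ Z^18.

Boundary ∂_1: C_1 → C_0 is given by ∂[p,q] = [q] − [p].
As a 9×27 matrix over Z this has rank 8, with invariant factors (1,1,1,1,1,1,1,1).

The boundary map ∂_2: C_2 → C_1 sends each 2-simplex [p,q,r] to [q,r] − [p,r] + [p,q]. For instance
  ∂[v_2,v_6,v_7] = [v_6,v_7] − [v_2,v_7] + [v_2,v_6],
  ∂[v_0,v_4,v_8] = [v_4,v_8] − [v_0,v_8] + [v_0,v_4].
As a 27×18 matrix over Z this has rank 18, with invariant factors (1,1,1,1,1,1,1,1,1,1,1,1,1,1,1,1,1,2).

From H_k ≅ ker(∂_k) / im(∂_{k+1}) we obtain:

  H_0: rank C_0 − rank ∂_1 = 9 − 8 = 1, and the invariant factors of ∂_1 are all 1, so H_0 = Z.
  H_1: rank ker ∂_1 − rank ∂_2 = (27 − 8) − 18 = 1, and ∂_2 has invariant factor 2 > 1, so H_1 = Z × Z/2.
  H_2: rank ker ∂_2 − rank ∂_3 = (18 − 18) − 0 = 0, and there is no ∂_3, so H_2 = 0.

(K is a triangulation of the Klein bottle.)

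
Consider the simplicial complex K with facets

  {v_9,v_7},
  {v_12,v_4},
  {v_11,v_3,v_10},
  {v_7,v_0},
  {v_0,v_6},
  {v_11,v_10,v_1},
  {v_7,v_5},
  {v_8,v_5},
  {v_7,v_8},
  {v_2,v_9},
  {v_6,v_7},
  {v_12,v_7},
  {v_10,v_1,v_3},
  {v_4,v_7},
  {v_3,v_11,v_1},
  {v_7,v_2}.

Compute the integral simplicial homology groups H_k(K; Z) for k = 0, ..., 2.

H_0 = Z^2,  H_1 = Z^4,  H_2 = Z.

K has 13 vertices, 18 edges, 4 triangles.
rank ∂_0 = 0, rank ∂_1 = 11 ⇒ b_0 = 13 − 0 − 11 = 2; all invariant factors of ∂_1 are 1 so no torsion. So H_0 = Z^2.
rank ∂_1 = 11, rank ∂_2 = 3 ⇒ b_1 = 18 − 11 − 3 = 4; all invariant factors of ∂_2 are 1 so no torsion. So H_1 = Z^4.
rank ∂_2 = 3, rank ∂_3 = 0 ⇒ b_2 = 4 − 3 − 0 = 1. So H_2 = Z.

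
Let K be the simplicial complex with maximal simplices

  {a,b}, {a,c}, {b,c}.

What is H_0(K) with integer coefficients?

H_0 ≅ Z.

Take the total order a < b < c on the vertex set. Then K (dimension 1) consists of the simplices:

  0-simplices (3): a, b, c
  1-simplices (3): ab, ac, bc

so the chain groups are C_0 ≅ Z^3, C_1 ≅ Z^3.

Boundary ∂_1: C_1 → C_0 is given by ∂[p,q] = [q] − [p].
As a 3×3 matrix over Z this has rank 2, with invariant factors (1,1).

Reading off H_k = ker ∂_k / im ∂_{k+1}:

  H_0: rank C_0 − rank ∂_1 = 3 − 2 = 1, and the invariant factors of ∂_1 are all 1, so H_0 ≅ Z.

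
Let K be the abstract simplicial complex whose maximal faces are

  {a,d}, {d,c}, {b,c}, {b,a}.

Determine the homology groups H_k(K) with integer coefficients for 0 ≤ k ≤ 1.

Take the total order a < b < c < d on the vertex set. Then K (dimension 1) consists of the simplices:

  0-simplices (4): a, b, c, d
  1-simplices (4): ab, ad, bc, cd

so the chain groups are C_0 ≅ Z^4, C_1 ≅ Z^4.

The boundary map ∂_1: C_1 → C_0 maps an edge to its endpoints' difference, ∂[p,q] = q − p.
The 4×4 boundary matrix has rank 3 and Smith normal form diag(1,1,1).

Reading off H_k = ker ∂_k / im ∂_{k+1}:

  H_0: rank C_0 − rank ∂_1 = 4 − 3 = 1, and the invariant factors of ∂_1 are all 1, so H_0 = Z.
  H_1: rank ker ∂_1 − rank ∂_2 = (4 − 3) − 0 = 1, and there is no ∂_2, so H_1 = Z.

As a check, the Euler characteristic is 4 − 4 = 0, which agrees with 1 − 1 = 0.
(K is a triangulation of the circle S^1.)

H_0 = Z,  H_1 = Z.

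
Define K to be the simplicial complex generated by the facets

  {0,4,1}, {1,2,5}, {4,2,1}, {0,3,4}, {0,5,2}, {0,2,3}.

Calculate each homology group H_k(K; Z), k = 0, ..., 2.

H_0 ≅ Z,  H_1 ≅ Z,  H_2 = 0.

Order the vertices as 0 < 1 < 2 < 3 < 4 < 5. Listing each simplex with vertices in this order, K has dimension 2 with simplices:

  0-simplices (6): [0], [1], [2], [3], [4], [5]
  1-simplices (12): [0,1], [0,2], [0,3], [0,4], [0,5], [1,2], [1,4], [1,5], [2,3], [2,4], [2,5], [3,4]
  2-simplices (6): [0,1,4], [0,2,3], [0,2,5], [0,3,4], [1,2,4], [1,2,5]

so the chain groups are C_0 ≅ Z^6, C_1 ≅ Z^12, C_2 ≅ Z^6.

The boundary map ∂_1: C_1 → C_0 sends each edge [p,q] (with p < q) to q − p. For instance
  ∂[2,3] = [3] − [2].
As a 6×12 matrix over Z this has rank 5, with invariant factors (1,1,1,1,1).

Boundary ∂_2: C_2 → C_1 acts by ∂[p,q,r] = [q,r] − [p,r] + [p,q]. For instance
  ∂[0,1,4] = [1,4] − [0,4] + [0,1],
  ∂[1,2,5] = [2,5] − [1,5] + [1,2].
The 12×6 boundary matrix has rank 6 and Smith normal form diag(1,1,1,1,1,1).

Reading off H_k = ker ∂_k / im ∂_{k+1}:

  H_0: rank C_0 − rank ∂_1 = 6 − 5 = 1, and the invariant factors of ∂_1 are all 1, so H_0 = Z.
  H_1: rank ker ∂_1 − rank ∂_2 = (12 − 5) − 6 = 1, and the invariant factors of ∂_2 are all 1, so H_1 = Z.
  H_2: rank ker ∂_2 − rank ∂_3 = (6 − 6) − 0 = 0, and there is no ∂_3, so H_2 = 0.

As a check, the Euler characteristic is 6 − 12 + 6 = 0, which agrees with 1 − 1 + 0 = 0.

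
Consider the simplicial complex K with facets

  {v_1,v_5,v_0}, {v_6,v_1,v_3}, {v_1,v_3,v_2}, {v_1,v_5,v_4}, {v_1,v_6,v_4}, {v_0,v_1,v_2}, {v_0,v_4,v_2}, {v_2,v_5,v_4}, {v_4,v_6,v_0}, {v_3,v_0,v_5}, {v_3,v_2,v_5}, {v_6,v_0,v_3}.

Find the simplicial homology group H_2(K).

Fix the vertex order v_0 < v_1 < v_2 < v_3 < v_4 < v_5 < v_6 and write every simplex with vertices in increasing order. Then dim K = 2 and the simplices of K are:

  0-simplices (7): [v_0], [v_1], [v_2], [v_3], [v_4], [v_5], [v_6]
  1-simplices (18): (18 of them)
  2-simplices (12): (12 of them)

so the chain groups are C_0 ≅ Z^7, C_1 ≅ Z^18, C_2 ≅ Z^12.

Boundary ∂_1: C_1 → C_0 maps an edge to its endpoints' difference, ∂[p,q] = q − p. For instance
  ∂[v_0,v_1] = [v_1] − [v_0].
The 7×18 boundary matrix has rank 6 and Smith normal form diag(1,1,1,1,1,1).

Boundary ∂_2: C_2 → C_1 sends each 2-simplex [p,q,r] to [q,r] − [p,r] + [p,q]. For instance
  ∂[v_0,v_1,v_5] = [v_1,v_5] − [v_0,v_5] + [v_0,v_1],
  ∂[v_0,v_1,v_2] = [v_1,v_2] − [v_0,v_2] + [v_0,v_1].
The resulting 18×12 matrix has rank 12, and its Smith normal form has invariant factors (1,1,1,1,1,1,1,1,1,1,1,2).

Computing H_k = (kernel of ∂_k) / (image of ∂_{k+1}):

  H_2: rank ker ∂_2 − rank ∂_3 = (12 − 12) − 0 = 0, and there is no ∂_3, so H_2 ≅ 0.

(K is a triangulation of the real projective plane RP^2.)

H_2 ≅ 0.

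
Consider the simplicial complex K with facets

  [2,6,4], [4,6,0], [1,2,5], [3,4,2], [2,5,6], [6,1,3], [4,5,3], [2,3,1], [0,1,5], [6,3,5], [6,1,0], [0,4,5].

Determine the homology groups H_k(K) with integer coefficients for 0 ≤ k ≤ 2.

We work with the vertex ordering 0 < 1 < 2 < 3 < 4 < 5 < 6. The simplices of K, each written with vertices in increasing order, are:

  0-simplices (7): [0], [1], [2], [3], [4], [5], [6]
  1-simplices (18): [0,1], [0,4], [0,5], [0,6], [1,2], [1,3], [1,5], [1,6], [2,3], [2,4], [2,5], [2,6], [3,4], [3,5], [3,6], [4,5], [4,6], [5,6]
  2-simplices (12): [0,1,5], [0,1,6], [0,4,5], [0,4,6], [1,2,3], [1,2,5], [1,3,6], [2,3,4], [2,4,6], [2,5,6], [3,4,5], [3,5,6]

so the chain groups are C_0 ≅ Z^7, C_1 ≅ Z^18, C_2 ≅ Z^12.

The boundary map ∂_1: C_1 → C_0 is given by ∂[p,q] = [q] − [p]. For instance
  ∂[5,6] = [6] − [5].
The resulting 7×18 matrix has rank 6, and its Smith normal form has invariant factors (1,1,1,1,1,1).

∂_2: C_2 → C_1 maps a triangle to the signed sum of its edges. For instance
  ∂[1,2,5] = [2,5] − [1,5] + [1,2],
  ∂[2,3,4] = [3,4] − [2,4] + [2,3].
The 18×12 boundary matrix has rank 12 and Smith normal form diag(1,1,1,1,1,1,1,1,1,1,1,2).

Reading off H_k = ker ∂_k / im ∂_{k+1}:

  H_0: rank C_0 − rank ∂_1 = 7 − 6 = 1, and the invariant factors of ∂_1 are all 1, so H_0 = Z.
  H_1: rank ker ∂_1 − rank ∂_2 = (18 − 6) − 12 = 0, and ∂_2 has invariant factor 2 > 1, so H_1 = Z/2.
  H_2: rank ker ∂_2 − rank ∂_3 = (12 − 12) − 0 = 0, and there is no ∂_3, so H_2 = 0.

As a check, the Euler characteristic is 7 − 18 + 12 = 1, which agrees with 1 − 0 + 0 = 1.
(K is a triangulation of the real projective plane RP^2.)

H_0 ≅ Z,  H_1 ≅ Z/2,  H_2 = 0.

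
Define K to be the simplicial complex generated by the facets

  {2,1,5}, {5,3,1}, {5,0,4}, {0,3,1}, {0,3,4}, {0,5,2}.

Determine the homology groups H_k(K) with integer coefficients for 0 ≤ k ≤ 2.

Fix the vertex order 0 < 1 < 2 < 3 < 4 < 5 and write every simplex with vertices in increasing order. Then dim K = 2 and the simplices of K are:

  0-simplices (6): [0], [1], [2], [3], [4], [5]
  1-simplices (12): [0,1], [0,2], [0,3], [0,4], [0,5], [1,2], [1,3], [1,5], [2,5], [3,4], [3,5], [4,5]
  2-simplices (6): [0,1,3], [0,2,5], [0,3,4], [0,4,5], [1,2,5], [1,3,5]

giving chain groups C_0 ≅ Z^6, C_1 ≅ Z^12, C_2 ≅ Z^6.

∂_1: C_1 → C_0 maps an edge to its endpoints' difference, ∂[p,q] = q − p. For instance
  ∂[0,5] = [5] − [0].
As a 6×12 matrix over Z this has rank 5, with invariant factors (1,1,1,1,1).

The boundary map ∂_2: C_2 → C_1 sends each 2-simplex [p,q,r] to [q,r] − [p,r] + [p,q]. For instance
  ∂[1,3,5] = [3,5] − [1,5] + [1,3],
  ∂[0,1,3] = [1,3] − [0,3] + [0,1].
As a 12×6 matrix over Z this has rank 6, with invariant factors (1,1,1,1,1,1).

Computing H_k = (kernel of ∂_k) / (image of ∂_{k+1}):

  H_0: rank C_0 − rank ∂_1 = 6 − 5 = 1, and the invariant factors of ∂_1 are all 1, so H_0 ≅ Z.
  H_1: rank ker ∂_1 − rank ∂_2 = (12 − 5) − 6 = 1, and the invariant factors of ∂_2 are all 1, so H_1 ≅ Z.
  H_2: rank ker ∂_2 − rank ∂_3 = (6 − 6) − 0 = 0, and there is no ∂_3, so H_2 ≅ 0.

As a check, the Euler characteristic is 6 − 12 + 6 = 0, which agrees with 1 − 1 + 0 = 0.

H_0 = Z,  H_1 = Z,  H_2 = 0.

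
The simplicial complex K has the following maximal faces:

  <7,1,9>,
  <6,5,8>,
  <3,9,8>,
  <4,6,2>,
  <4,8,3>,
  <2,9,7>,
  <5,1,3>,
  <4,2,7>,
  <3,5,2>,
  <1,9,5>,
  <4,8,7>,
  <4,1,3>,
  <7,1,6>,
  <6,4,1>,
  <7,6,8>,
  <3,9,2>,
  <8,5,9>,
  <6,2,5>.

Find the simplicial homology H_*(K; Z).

H_0 = Z,  H_1 = Z ⊕ Z_2,  H_2 = 0.

Take the total order 1 < 2 < 3 < 4 < 5 < 6 < 7 < 8 < 9 on the vertex set. Then K (dimension 2) consists of the simplices:

  0-simplices (9): [1], [2], [3], [4], [5], [6], [7], [8], [9]
  1-simplices (27): (27 of them)
  2-simplices (18): [1,3,4], [1,3,5], [1,4,6], [1,5,9], [1,6,7], [1,7,9], [2,3,5], [2,3,9], [2,4,6], [2,4,7], [2,5,6], [2,7,9], [3,4,8], [3,8,9], [4,7,8], [5,6,8], [5,8,9], [6,7,8]

Hence C_0 ≅ Z^9, C_1 ≅ Z^27, C_2 ≅ Z^18.

Boundary ∂_1: C_1 → C_0 maps an edge to its endpoints' difference, ∂[p,q] = q − p.
This gives a 9×27 integer matrix of rank 8; reducing to Smith normal form yields diagonal entries (1,1,1,1,1,1,1,1).

∂_2: C_2 → C_1 acts by ∂[p,q,r] = [q,r] − [p,r] + [p,q]. For instance
  ∂[1,3,4] = [3,4] − [1,4] + [1,3],
  ∂[2,7,9] = [7,9] − [2,9] + [2,7].
The 27×18 boundary matrix has rank 18 and Smith normal form diag(1,1,1,1,1,1,1,1,1,1,1,1,1,1,1,1,1,2).

Now H_k = ker ∂_k / im ∂_{k+1}, so:

  H_0: rank C_0 − rank ∂_1 = 9 − 8 = 1, and the invariant factors of ∂_1 are all 1, so H_0 = Z.
  H_1: rank ker ∂_1 − rank ∂_2 = (27 − 8) − 18 = 1, and ∂_2 has invariant factor 2 > 1, so H_1 = Z ⊕ Z_2.
  H_2: rank ker ∂_2 − rank ∂_3 = (18 − 18) − 0 = 0, and there is no ∂_3, so H_2 = 0.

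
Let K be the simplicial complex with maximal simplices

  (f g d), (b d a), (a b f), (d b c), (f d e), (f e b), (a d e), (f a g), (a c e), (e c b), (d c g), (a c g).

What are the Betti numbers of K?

b_0 = 1, b_1 = 0, b_2 = 0.

K has 7 vertices, 18 edges, 12 triangles.
rank ∂_0 = 0, rank ∂_1 = 6 ⇒ b_0 = 7 − 0 − 6 = 1; all invariant factors of ∂_1 are 1 so no torsion. So H_0 = Z.
rank ∂_1 = 6, rank ∂_2 = 12 ⇒ b_1 = 18 − 6 − 12 = 0; ∂_2 has invariant factor(s) [2] giving torsion. So H_1 = Z/2.
rank ∂_2 = 12, rank ∂_3 = 0 ⇒ b_2 = 12 − 12 − 0 = 0. So H_2 = 0.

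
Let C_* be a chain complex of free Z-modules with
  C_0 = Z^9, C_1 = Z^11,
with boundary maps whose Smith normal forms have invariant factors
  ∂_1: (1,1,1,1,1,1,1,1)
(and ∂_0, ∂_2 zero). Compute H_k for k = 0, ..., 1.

H_0: b_0 = 9 − 0 − 8 = 1; torsion from ∂_1 factors > 1: none. So H_0 = Z.
H_1: b_1 = 11 − 8 − 0 = 3; torsion from ∂_2 factors > 1: none. So H_1 = Z^3.

H_0 = Z,  H_1 = Z^3.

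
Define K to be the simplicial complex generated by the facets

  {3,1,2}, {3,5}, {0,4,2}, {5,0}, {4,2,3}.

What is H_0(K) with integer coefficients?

We work with the vertex ordering 0 < 1 < 2 < 3 < 4 < 5. The simplices of K, each written with vertices in increasing order, are:

  0-simplices (6): [0], [1], [2], [3], [4], [5]
  1-simplices (9): [0,2], [0,4], [0,5], [1,2], [1,3], [2,3], [2,4], [3,4], [3,5]
  2-simplices (3): [0,2,4], [1,2,3], [2,3,4]

so the chain groups are C_0 ≅ Z^6, C_1 ≅ Z^9, C_2 ≅ Z^3.

The boundary map ∂_1: C_1 → C_0 is given by ∂[p,q] = [q] − [p]. For instance
  ∂[1,2] = [2] − [1].
The 6×9 boundary matrix has rank 5 and Smith normal form diag(1,1,1,1,1).

The boundary map ∂_2: C_2 → C_1 sends each 2-simplex [p,q,r] to [q,r] − [p,r] + [p,q]. For instance
  ∂[1,2,3] = [2,3] − [1,3] + [1,2],
  ∂[2,3,4] = [3,4] − [2,4] + [2,3].
This gives a 9×3 integer matrix of rank 3; reducing to Smith normal form yields diagonal entries (1,1,1).

Now H_k = ker ∂_k / im ∂_{k+1}, so:

  H_0: rank C_0 − rank ∂_1 = 6 − 5 = 1, and the invariant factors of ∂_1 are all 1, so H_0 ≅ Z.

H_0 ≅ Z.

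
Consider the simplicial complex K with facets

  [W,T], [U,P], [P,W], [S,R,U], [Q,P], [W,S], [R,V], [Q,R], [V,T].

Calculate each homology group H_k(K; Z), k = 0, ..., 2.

H_0 ≅ Z,  H_1 ≅ Z^3,  H_2 = 0.

K has 8 vertices, 11 edges, 1 triangle.
rank ∂_0 = 0, rank ∂_1 = 7 ⇒ b_0 = 8 − 0 − 7 = 1; all invariant factors of ∂_1 are 1 so no torsion. So H_0 ≅ Z.
rank ∂_1 = 7, rank ∂_2 = 1 ⇒ b_1 = 11 − 7 − 1 = 3; all invariant factors of ∂_2 are 1 so no torsion. So H_1 ≅ Z^3.
rank ∂_2 = 1, rank ∂_3 = 0 ⇒ b_2 = 1 − 1 − 0 = 0. So H_2 ≅ 0.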